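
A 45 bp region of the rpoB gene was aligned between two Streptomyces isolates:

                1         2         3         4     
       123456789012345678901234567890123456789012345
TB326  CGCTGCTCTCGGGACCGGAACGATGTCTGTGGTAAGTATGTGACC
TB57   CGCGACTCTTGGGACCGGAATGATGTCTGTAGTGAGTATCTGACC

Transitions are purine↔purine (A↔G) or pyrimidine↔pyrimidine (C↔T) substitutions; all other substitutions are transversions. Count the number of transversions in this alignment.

Mismatches occur at site 4 (T/G, transversion), site 5 (G/A, transition), site 10 (C/T, transition), site 21 (C/T, transition), site 31 (G/A, transition), site 34 (A/G, transition), site 40 (G/C, transversion).
Of the 7 differences, 5 transitions and 2 transversions, so the answer is 2.

2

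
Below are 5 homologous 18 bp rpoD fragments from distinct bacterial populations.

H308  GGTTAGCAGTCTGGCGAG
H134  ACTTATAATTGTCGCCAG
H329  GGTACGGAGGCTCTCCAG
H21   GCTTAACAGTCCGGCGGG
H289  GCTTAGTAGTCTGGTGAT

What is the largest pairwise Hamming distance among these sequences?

Pairwise Hamming distances:
  H308 vs H134: 8
  H308 vs H329: 7
  H308 vs H21: 4
  H308 vs H289: 4
  H134 vs H329: 10
  H134 vs H21: 9
  H134 vs H289: 9
  H329 vs H21: 11
  H329 vs H289: 10
  H21 vs H289: 6
The largest is 11, between H329 and H21.

11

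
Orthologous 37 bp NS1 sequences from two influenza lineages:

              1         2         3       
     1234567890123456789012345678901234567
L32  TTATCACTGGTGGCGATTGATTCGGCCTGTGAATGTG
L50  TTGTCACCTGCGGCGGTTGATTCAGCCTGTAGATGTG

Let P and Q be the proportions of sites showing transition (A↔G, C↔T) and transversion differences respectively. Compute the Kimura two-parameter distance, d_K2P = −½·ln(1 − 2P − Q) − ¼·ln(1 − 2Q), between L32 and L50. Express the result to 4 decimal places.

0.2738

The sequences differ at positions 3 (A/G, transition), 8 (T/C, transition), 9 (G/T, transversion), 11 (T/C, transition), 16 (A/G, transition), 24 (G/A, transition), 31 (G/A, transition), 32 (A/G, transition).
Of the 8 differences, 7 transitions and 1 transversion over 37 sites: P = 7/37 = 0.189189, Q = 1/37 = 0.027027.
d = −0.5·ln(0.594595) − 0.25·ln(0.945946) = −0.5·(-0.519875) − 0.25·(-0.055570) = 0.2738.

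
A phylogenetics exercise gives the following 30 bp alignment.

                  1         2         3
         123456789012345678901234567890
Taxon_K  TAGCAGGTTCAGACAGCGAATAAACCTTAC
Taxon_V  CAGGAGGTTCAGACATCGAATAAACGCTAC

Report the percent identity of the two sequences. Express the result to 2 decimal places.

Differing sites — 1:T/C; 4:C/G; 16:G/T; 26:C/G; 27:T/C.
25 of the 30 sites match, so the percent identity is 25/30 × 100 = 83.33%.

83.33%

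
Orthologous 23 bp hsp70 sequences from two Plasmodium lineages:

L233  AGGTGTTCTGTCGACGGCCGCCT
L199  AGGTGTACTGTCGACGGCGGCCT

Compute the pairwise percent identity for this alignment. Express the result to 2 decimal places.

91.30%

Differing sites — 7:T/A; 19:C/G.
21 of the 23 sites match, so the percent identity is 21/23 × 100 = 91.30%.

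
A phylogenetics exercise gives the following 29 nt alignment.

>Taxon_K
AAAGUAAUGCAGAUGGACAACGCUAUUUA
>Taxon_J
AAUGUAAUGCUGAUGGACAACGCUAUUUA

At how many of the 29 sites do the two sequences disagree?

The sequences differ at positions 3 (A/U), 11 (A/U).
That gives 2 mismatches out of 29 aligned sites, so the Hamming distance is 2.

2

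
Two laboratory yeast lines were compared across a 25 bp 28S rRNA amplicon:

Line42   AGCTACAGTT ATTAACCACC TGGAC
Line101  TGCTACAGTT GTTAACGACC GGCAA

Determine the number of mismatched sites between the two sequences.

Mismatches occur at site 1 (A/T), site 11 (A/G), site 17 (C/G), site 21 (T/G), site 23 (G/C), site 25 (C/A).
That gives 6 mismatches out of 25 aligned sites, so the Hamming distance is 6.

6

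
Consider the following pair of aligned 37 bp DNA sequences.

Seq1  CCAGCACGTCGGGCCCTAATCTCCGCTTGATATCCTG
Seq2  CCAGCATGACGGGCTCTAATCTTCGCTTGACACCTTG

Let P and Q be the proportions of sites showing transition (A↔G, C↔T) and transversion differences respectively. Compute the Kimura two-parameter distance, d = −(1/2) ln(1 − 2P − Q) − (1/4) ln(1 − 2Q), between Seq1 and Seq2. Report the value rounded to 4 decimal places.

The sequences differ at positions 7 (C/T, transition), 9 (T/A, transversion), 15 (C/T, transition), 23 (C/T, transition), 31 (T/C, transition), 33 (T/C, transition), 35 (C/T, transition).
Of the 7 differences, 6 transitions and 1 transversion over 37 sites: P = 6/37 = 0.162162, Q = 1/37 = 0.027027.
d = −0.5·ln(0.648649) − 0.25·ln(0.945946) = −0.5·(-0.432864) − 0.25·(-0.055570) = 0.2303.

0.2303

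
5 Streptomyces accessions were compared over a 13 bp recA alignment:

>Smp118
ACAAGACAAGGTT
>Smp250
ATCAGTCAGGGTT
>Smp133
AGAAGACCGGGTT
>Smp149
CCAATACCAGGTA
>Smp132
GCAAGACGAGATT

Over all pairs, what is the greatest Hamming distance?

Pairwise Hamming distances:
  Smp118 vs Smp250: 4
  Smp118 vs Smp133: 3
  Smp118 vs Smp149: 4
  Smp118 vs Smp132: 3
  Smp250 vs Smp133: 4
  Smp250 vs Smp149: 8
  Smp250 vs Smp132: 7
  Smp133 vs Smp149: 5
  Smp133 vs Smp132: 5
  Smp149 vs Smp132: 5
The largest is 8, between Smp250 and Smp149.

8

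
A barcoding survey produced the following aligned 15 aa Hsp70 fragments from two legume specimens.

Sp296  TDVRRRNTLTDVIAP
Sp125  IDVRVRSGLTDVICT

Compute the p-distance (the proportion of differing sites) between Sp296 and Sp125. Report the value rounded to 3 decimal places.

Mismatches occur at site 1 (T/I), site 5 (R/V), site 7 (N/S), site 8 (T/G), site 14 (A/C), site 15 (P/T).
There are 6 differences over 15 sites, so p = 6/15 = 0.400.

0.400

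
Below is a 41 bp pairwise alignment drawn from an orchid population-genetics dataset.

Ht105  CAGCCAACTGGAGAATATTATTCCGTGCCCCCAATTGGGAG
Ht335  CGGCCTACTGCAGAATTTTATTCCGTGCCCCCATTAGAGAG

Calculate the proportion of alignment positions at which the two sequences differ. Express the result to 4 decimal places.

Differing sites — 2:A/G; 6:A/T; 11:G/C; 17:A/T; 34:A/T; 36:T/A; 38:G/A.
There are 7 differences over 41 sites, so p = 7/41 = 0.1707.

0.1707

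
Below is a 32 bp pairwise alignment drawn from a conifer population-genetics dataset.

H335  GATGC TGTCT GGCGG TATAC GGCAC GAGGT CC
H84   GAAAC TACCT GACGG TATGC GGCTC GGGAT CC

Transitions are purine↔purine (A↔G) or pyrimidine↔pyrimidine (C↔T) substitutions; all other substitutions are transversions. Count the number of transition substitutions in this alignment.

Mismatches occur at site 3 (T↔A, transversion), site 4 (G↔A, transition), site 7 (G↔A, transition), site 8 (T↔C, transition), site 12 (G↔A, transition), site 19 (A↔G, transition), site 24 (A↔T, transversion), site 27 (A↔G, transition), site 29 (G↔A, transition).
Of the 9 differences, 7 transitions and 2 transversions, so the answer is 7.

7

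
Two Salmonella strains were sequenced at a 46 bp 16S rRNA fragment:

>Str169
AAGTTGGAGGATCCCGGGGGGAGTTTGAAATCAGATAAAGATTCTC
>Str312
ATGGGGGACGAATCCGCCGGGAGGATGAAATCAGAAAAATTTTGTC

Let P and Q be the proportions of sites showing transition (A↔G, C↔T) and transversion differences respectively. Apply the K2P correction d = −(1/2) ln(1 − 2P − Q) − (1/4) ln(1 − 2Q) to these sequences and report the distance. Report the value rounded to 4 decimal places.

0.4056

Mismatches occur at site 2 (A↔T, transversion), site 4 (T↔G, transversion), site 5 (T↔G, transversion), site 9 (G↔C, transversion), site 12 (T↔A, transversion), site 13 (C↔T, transition), site 17 (G↔C, transversion), site 18 (G↔C, transversion), site 24 (T↔G, transversion), site 25 (T↔A, transversion), site 36 (T↔A, transversion), site 40 (G↔T, transversion), site 41 (A↔T, transversion), site 44 (C↔G, transversion).
Of the 14 differences, 1 transition and 13 transversions over 46 sites: P = 1/46 = 0.021739, Q = 13/46 = 0.282609.
d = −0.5·ln(0.673913) − 0.25·ln(0.434782) = −0.5·(-0.394654) − 0.25·(-0.832911) = 0.4056.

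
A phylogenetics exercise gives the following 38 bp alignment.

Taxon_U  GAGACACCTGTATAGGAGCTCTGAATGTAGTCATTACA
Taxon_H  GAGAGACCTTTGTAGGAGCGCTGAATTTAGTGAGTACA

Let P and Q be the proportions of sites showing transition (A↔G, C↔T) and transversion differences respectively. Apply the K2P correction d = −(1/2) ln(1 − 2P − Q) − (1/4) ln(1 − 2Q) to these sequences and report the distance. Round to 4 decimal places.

0.2131

The sequences differ at positions 5 (C/G, transversion), 10 (G/T, transversion), 12 (A/G, transition), 20 (T/G, transversion), 27 (G/T, transversion), 32 (C/G, transversion), 34 (T/G, transversion).
Of the 7 differences, 1 transition and 6 transversions over 38 sites: P = 1/38 = 0.026316, Q = 6/38 = 0.157895.
d = −0.5·ln(0.789473) − 0.25·ln(0.684210) = −0.5·(-0.236390) − 0.25·(-0.379490) = 0.2131.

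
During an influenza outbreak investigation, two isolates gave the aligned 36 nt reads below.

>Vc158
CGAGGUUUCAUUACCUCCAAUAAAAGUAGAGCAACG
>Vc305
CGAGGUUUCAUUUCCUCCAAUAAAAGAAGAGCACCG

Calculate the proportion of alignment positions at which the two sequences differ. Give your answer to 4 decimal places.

The sequences differ at positions 13 (A/U), 27 (U/A), 34 (A/C).
There are 3 differences over 36 sites, so p = 3/36 = 0.0833.

0.0833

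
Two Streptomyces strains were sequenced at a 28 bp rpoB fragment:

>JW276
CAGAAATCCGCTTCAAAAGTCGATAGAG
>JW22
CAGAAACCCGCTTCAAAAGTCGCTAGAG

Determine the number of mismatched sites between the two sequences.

2

Differing sites — 7:T/C; 23:A/C.
That gives 2 mismatches out of 28 aligned sites, so the Hamming distance is 2.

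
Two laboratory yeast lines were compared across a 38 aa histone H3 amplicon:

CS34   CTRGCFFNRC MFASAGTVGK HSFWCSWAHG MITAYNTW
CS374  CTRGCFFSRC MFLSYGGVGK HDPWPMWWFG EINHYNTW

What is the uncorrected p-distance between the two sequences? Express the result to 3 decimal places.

Mismatches occur at site 8 (N↔S), site 13 (A↔L), site 15 (A↔Y), site 17 (T↔G), site 22 (S↔D), site 23 (F↔P), site 25 (C↔P), site 26 (S↔M), site 28 (A↔W), site 29 (H↔F), site 31 (M↔E), site 33 (T↔N), site 34 (A↔H).
There are 13 differences over 38 sites, so p = 13/38 = 0.342.

0.342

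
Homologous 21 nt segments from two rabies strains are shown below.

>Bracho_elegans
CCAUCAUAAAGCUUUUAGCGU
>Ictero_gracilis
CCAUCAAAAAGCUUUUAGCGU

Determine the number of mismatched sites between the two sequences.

1

Differing sites — 7:U/A.
That gives 1 mismatch out of 21 aligned sites, so the Hamming distance is 1.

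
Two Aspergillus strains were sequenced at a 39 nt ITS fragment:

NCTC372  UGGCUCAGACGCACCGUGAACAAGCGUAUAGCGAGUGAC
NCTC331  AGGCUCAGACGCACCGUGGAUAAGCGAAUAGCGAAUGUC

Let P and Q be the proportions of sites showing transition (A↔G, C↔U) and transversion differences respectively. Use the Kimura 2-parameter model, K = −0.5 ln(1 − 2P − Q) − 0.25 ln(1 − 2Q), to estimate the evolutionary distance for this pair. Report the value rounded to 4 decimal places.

Mismatches occur at site 1 (U→A, transversion), site 19 (A→G, transition), site 21 (C→U, transition), site 27 (U→A, transversion), site 35 (G→A, transition), site 38 (A→U, transversion).
Of the 6 differences, 3 transitions and 3 transversions over 39 sites: P = 3/39 = 0.076923, Q = 3/39 = 0.076923.
d = −0.5·ln(0.769231) − 0.25·ln(0.846154) = −0.5·(-0.262364) − 0.25·(-0.167054) = 0.1729.

0.1729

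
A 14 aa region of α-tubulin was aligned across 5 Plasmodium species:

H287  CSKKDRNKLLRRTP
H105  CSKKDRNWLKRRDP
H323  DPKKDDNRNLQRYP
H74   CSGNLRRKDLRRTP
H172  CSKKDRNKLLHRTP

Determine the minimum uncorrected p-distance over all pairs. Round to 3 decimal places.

Pairwise Hamming distances:
  H287 vs H105: 3
  H287 vs H323: 7
  H287 vs H74: 5
  H287 vs H172: 1
  H105 vs H323: 8
  H105 vs H74: 8
  H105 vs H172: 4
  H323 vs H74: 11
  H323 vs H172: 7
  H74 vs H172: 6
The smallest is 1 mismatch, between H287 and H172; p = 1/14 = 0.071.

0.071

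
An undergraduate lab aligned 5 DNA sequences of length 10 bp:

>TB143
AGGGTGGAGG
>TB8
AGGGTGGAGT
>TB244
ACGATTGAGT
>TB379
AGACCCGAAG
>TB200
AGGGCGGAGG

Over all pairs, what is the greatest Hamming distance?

Pairwise Hamming distances:
  TB143 vs TB8: 1
  TB143 vs TB244: 4
  TB143 vs TB379: 5
  TB143 vs TB200: 1
  TB8 vs TB244: 3
  TB8 vs TB379: 6
  TB8 vs TB200: 2
  TB244 vs TB379: 7
  TB244 vs TB200: 5
  TB379 vs TB200: 4
The largest is 7, between TB244 and TB379.

7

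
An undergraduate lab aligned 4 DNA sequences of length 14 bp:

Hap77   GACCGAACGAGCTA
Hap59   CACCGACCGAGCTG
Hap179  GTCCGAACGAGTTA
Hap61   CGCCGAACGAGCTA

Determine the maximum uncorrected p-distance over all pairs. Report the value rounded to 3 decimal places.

0.357

Pairwise Hamming distances:
  Hap77 vs Hap59: 3
  Hap77 vs Hap179: 2
  Hap77 vs Hap61: 2
  Hap59 vs Hap179: 5
  Hap59 vs Hap61: 3
  Hap179 vs Hap61: 3
The largest is 5 mismatches, between Hap59 and Hap179; p = 5/14 = 0.357.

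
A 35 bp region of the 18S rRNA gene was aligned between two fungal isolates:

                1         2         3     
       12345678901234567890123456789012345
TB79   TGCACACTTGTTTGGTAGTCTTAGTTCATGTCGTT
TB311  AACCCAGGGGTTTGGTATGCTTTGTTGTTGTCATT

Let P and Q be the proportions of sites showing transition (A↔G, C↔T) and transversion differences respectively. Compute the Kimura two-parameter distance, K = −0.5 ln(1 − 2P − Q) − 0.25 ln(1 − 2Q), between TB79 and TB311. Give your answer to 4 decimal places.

0.4672

Differing sites — 1:T/A (Tv); 2:G/A (Ti); 4:A/C (Tv); 7:C/G (Tv); 8:T/G (Tv); 9:T/G (Tv); 18:G/T (Tv); 19:T/G (Tv); 23:A/T (Tv); 27:C/G (Tv); 28:A/T (Tv); 33:G/A (Ti).
Of the 12 differences, 2 transitions and 10 transversions over 35 sites: P = 2/35 = 0.057143, Q = 10/35 = 0.285714.
d = −0.5·ln(0.600000) − 0.25·ln(0.428572) = −0.5·(-0.510826) − 0.25·(-0.847297) = 0.4672.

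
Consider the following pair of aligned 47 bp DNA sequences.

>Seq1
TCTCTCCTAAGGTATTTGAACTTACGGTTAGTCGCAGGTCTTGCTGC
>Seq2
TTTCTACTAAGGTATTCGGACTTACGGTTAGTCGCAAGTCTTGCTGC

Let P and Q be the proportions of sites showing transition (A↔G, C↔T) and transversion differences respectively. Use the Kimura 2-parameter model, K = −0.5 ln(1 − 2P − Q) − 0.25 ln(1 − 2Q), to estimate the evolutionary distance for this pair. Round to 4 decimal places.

The sequences differ at positions 2 (C/T, transition), 6 (C/A, transversion), 17 (T/C, transition), 19 (A/G, transition), 37 (G/A, transition).
Of the 5 differences, 4 transitions and 1 transversion over 47 sites: P = 4/47 = 0.085106, Q = 1/47 = 0.021277.
d = −0.5·ln(0.808511) − 0.25·ln(0.957446) = −0.5·(-0.212561) − 0.25·(-0.043486) = 0.1172.

0.1172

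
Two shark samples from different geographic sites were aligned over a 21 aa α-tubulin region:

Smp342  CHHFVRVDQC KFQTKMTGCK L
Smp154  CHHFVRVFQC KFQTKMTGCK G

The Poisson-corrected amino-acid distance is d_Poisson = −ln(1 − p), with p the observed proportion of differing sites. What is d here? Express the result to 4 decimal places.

0.1001

Mismatches occur at site 8 (D→F), site 21 (L→G).
p = 2/21 = 0.095238.
d = −ln(1 − 0.095238) = −ln(0.904762) = 0.1001.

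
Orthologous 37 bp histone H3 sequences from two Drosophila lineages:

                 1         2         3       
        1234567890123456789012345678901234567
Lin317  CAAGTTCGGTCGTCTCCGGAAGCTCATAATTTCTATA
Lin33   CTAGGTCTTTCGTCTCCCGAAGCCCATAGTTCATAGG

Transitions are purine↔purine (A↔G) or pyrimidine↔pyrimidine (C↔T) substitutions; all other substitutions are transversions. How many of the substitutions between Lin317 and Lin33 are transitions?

4

Mismatches occur at site 2 (A/T, transversion), site 5 (T/G, transversion), site 8 (G/T, transversion), site 9 (G/T, transversion), site 18 (G/C, transversion), site 24 (T/C, transition), site 29 (A/G, transition), site 32 (T/C, transition), site 33 (C/A, transversion), site 36 (T/G, transversion), site 37 (A/G, transition).
Of the 11 differences, 4 transitions and 7 transversions, so the answer is 4.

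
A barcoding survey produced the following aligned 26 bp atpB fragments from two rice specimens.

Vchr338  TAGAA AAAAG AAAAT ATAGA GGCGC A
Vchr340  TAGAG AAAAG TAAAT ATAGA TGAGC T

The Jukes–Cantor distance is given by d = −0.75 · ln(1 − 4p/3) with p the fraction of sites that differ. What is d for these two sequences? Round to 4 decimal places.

0.2222

Differing sites — 5:A/G; 11:A/T; 21:G/T; 23:C/A; 26:A/T.
p = 5/26 = 0.192308.
d = −0.75 · ln(1 − (4/3)·0.192308) = −0.75 · ln(0.743589) = −0.75 · (-0.296267) = 0.2222.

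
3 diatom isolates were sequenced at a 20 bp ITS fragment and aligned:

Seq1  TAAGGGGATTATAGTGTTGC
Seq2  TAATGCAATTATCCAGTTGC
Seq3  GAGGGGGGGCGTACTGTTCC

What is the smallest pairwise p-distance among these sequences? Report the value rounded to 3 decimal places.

0.300

Pairwise Hamming distances:
  Seq1 vs Seq2: 6
  Seq1 vs Seq3: 8
  Seq2 vs Seq3: 12
The smallest is 6 mismatches, between Seq1 and Seq2; p = 6/20 = 0.300.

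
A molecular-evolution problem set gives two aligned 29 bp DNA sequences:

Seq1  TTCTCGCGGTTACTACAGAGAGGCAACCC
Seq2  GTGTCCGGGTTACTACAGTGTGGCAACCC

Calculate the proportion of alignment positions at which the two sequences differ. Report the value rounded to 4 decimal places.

Mismatches occur at site 1 (T/G), site 3 (C/G), site 6 (G/C), site 7 (C/G), site 19 (A/T), site 21 (A/T).
There are 6 differences over 29 sites, so p = 6/29 = 0.2069.

0.2069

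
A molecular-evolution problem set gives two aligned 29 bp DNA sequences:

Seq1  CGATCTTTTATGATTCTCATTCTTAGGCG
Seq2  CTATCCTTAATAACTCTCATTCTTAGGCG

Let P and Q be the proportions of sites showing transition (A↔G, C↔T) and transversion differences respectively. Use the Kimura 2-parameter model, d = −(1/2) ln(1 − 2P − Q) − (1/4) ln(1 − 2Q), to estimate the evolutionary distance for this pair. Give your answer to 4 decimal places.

0.1985

The sequences differ at positions 2 (G/T, transversion), 6 (T/C, transition), 9 (T/A, transversion), 12 (G/A, transition), 14 (T/C, transition).
Of the 5 differences, 3 transitions and 2 transversions over 29 sites: P = 3/29 = 0.103448, Q = 2/29 = 0.068966.
d = −0.5·ln(0.724138) − 0.25·ln(0.862068) = −0.5·(-0.322773) − 0.25·(-0.148421) = 0.1985.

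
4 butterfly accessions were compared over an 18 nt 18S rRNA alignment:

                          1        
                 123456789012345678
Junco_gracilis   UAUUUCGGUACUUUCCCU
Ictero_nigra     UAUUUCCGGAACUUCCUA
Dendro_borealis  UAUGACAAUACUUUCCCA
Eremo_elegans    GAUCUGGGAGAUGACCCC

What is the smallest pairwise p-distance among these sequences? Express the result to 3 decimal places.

Pairwise Hamming distances:
  Junco_gracilis vs Ictero_nigra: 6
  Junco_gracilis vs Dendro_borealis: 5
  Junco_gracilis vs Eremo_elegans: 9
  Ictero_nigra vs Dendro_borealis: 8
  Ictero_nigra vs Eremo_elegans: 11
  Dendro_borealis vs Eremo_elegans: 12
The smallest is 5 mismatches, between Junco_gracilis and Dendro_borealis; p = 5/18 = 0.278.

0.278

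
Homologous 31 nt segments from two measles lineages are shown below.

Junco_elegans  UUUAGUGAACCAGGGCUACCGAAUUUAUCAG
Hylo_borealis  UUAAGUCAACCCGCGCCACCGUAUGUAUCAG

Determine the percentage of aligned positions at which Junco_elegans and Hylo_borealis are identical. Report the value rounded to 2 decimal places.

77.42%

Mismatches occur at site 3 (U↔A), site 7 (G↔C), site 12 (A↔C), site 14 (G↔C), site 17 (U↔C), site 22 (A↔U), site 25 (U↔G).
24 of the 31 sites match, so the percent identity is 24/31 × 100 = 77.42%.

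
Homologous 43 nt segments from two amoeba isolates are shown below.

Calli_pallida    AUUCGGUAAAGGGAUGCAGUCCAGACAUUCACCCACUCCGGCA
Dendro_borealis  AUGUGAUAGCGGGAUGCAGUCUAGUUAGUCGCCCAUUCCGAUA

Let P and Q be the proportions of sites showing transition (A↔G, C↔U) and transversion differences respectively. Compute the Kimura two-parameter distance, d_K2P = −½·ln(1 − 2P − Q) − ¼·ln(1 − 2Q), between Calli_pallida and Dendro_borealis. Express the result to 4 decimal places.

0.4098

The sequences differ at positions 3 (U/G, transversion), 4 (C/U, transition), 6 (G/A, transition), 9 (A/G, transition), 10 (A/C, transversion), 22 (C/U, transition), 25 (A/U, transversion), 26 (C/U, transition), 28 (U/G, transversion), 31 (A/G, transition), 36 (C/U, transition), 41 (G/A, transition), 42 (C/U, transition).
Of the 13 differences, 9 transitions and 4 transversions over 43 sites: P = 9/43 = 0.209302, Q = 4/43 = 0.093023.
d = −0.5·ln(0.488373) − 0.25·ln(0.813954) = −0.5·(-0.716676) − 0.25·(-0.205851) = 0.4098.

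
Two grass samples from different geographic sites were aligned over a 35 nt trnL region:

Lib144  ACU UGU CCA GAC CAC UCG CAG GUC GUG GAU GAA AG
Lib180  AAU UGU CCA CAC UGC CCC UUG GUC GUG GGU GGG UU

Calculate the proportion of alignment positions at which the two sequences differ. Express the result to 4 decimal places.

Mismatches occur at site 2 (C↔A), site 10 (G↔C), site 13 (C↔U), site 14 (A↔G), site 16 (U↔C), site 18 (G↔C), site 19 (C↔U), site 20 (A↔U), site 29 (A↔G), site 32 (A↔G), site 33 (A↔G), site 34 (A↔U), site 35 (G↔U).
There are 13 differences over 35 sites, so p = 13/35 = 0.3714.

0.3714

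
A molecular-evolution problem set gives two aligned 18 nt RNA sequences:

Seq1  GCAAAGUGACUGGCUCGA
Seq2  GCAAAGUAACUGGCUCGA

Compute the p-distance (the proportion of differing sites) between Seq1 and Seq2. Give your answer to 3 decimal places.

The sequences differ at position 8 (G/A).
There are 1 differences over 18 sites, so p = 1/18 = 0.056.

0.056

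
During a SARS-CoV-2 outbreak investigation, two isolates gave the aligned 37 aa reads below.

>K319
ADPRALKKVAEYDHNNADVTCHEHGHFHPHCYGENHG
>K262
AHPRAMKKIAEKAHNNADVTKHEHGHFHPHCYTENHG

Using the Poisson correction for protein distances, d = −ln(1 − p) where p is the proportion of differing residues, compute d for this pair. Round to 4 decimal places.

0.2097

The sequences differ at positions 2 (D/H), 6 (L/M), 9 (V/I), 12 (Y/K), 13 (D/A), 21 (C/K), 33 (G/T).
p = 7/37 = 0.189189.
d = −ln(1 − 0.189189) = −ln(0.810811) = 0.2097.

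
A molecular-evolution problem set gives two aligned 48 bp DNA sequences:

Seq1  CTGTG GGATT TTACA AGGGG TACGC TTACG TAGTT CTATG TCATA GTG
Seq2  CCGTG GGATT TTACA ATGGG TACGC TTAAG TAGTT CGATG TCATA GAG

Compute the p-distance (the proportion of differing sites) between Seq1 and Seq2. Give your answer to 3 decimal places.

0.104

Differing sites — 2:T/C; 17:G/T; 29:C/A; 37:T/G; 47:T/A.
There are 5 differences over 48 sites, so p = 5/48 = 0.104.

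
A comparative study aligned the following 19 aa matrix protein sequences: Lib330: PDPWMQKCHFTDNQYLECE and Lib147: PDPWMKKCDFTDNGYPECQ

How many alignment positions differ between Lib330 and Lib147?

Mismatches occur at site 6 (Q/K), site 9 (H/D), site 14 (Q/G), site 16 (L/P), site 19 (E/Q).
That gives 5 mismatches out of 19 aligned sites, so the Hamming distance is 5.

5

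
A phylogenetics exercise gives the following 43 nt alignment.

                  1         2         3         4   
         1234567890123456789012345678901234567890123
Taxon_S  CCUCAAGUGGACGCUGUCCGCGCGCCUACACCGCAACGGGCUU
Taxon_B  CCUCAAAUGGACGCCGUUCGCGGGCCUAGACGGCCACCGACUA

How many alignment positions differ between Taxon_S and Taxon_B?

10

The sequences differ at positions 7 (G/A), 15 (U/C), 18 (C/U), 23 (C/G), 29 (C/G), 32 (C/G), 35 (A/C), 38 (G/C), 40 (G/A), 43 (U/A).
That gives 10 mismatches out of 43 aligned sites, so the Hamming distance is 10.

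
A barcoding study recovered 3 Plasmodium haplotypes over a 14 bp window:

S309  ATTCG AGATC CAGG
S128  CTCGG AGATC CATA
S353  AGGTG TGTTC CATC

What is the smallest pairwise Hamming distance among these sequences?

5

Pairwise Hamming distances:
  S309 vs S128: 5
  S309 vs S353: 7
  S128 vs S353: 7
The smallest is 5, between S309 and S128.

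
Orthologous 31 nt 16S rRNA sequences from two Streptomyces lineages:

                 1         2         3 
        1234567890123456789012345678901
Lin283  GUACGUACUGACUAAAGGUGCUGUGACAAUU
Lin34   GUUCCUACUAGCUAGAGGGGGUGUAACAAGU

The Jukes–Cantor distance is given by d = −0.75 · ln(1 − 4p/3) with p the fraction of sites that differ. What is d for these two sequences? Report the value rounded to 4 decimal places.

0.3672

Mismatches occur at site 3 (A→U), site 5 (G→C), site 10 (G→A), site 11 (A→G), site 15 (A→G), site 19 (U→G), site 21 (C→G), site 25 (G→A), site 30 (U→G).
p = 9/31 = 0.290323.
d = −0.75 · ln(1 − (4/3)·0.290323) = −0.75 · ln(0.612903) = −0.75 · (-0.489549) = 0.3672.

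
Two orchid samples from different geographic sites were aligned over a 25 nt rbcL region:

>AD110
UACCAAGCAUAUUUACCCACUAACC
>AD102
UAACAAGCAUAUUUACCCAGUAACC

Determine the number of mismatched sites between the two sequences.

The sequences differ at positions 3 (C/A), 20 (C/G).
That gives 2 mismatches out of 25 aligned sites, so the Hamming distance is 2.

2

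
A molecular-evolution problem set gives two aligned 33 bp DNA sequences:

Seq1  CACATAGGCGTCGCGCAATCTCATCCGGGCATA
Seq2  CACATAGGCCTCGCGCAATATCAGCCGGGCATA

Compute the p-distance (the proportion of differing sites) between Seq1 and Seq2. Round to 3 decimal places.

Mismatches occur at site 10 (G/C), site 20 (C/A), site 24 (T/G).
There are 3 differences over 33 sites, so p = 3/33 = 0.091.

0.091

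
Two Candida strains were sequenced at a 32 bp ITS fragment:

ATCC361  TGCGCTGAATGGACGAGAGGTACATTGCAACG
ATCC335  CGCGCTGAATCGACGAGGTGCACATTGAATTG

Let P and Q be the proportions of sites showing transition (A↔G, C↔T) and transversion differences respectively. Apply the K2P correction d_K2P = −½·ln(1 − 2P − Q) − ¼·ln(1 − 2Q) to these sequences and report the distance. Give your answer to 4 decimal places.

0.3069

Mismatches occur at site 1 (T/C, transition), site 11 (G/C, transversion), site 18 (A/G, transition), site 19 (G/T, transversion), site 21 (T/C, transition), site 28 (C/A, transversion), site 30 (A/T, transversion), site 31 (C/T, transition).
Of the 8 differences, 4 transitions and 4 transversions over 32 sites: P = 4/32 = 0.125000, Q = 4/32 = 0.125000.
d = −0.5·ln(0.625000) − 0.25·ln(0.750000) = −0.5·(-0.470004) − 0.25·(-0.287682) = 0.3069.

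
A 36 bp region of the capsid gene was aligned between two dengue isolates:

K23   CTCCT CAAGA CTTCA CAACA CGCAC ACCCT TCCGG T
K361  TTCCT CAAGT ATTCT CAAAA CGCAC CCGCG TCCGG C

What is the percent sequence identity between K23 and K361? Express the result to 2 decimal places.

75.00%

Differing sites — 1:C/T; 10:A/T; 11:C/A; 15:A/T; 19:C/A; 26:A/C; 28:C/G; 30:T/G; 36:T/C.
27 of the 36 sites match, so the percent identity is 27/36 × 100 = 75.00%.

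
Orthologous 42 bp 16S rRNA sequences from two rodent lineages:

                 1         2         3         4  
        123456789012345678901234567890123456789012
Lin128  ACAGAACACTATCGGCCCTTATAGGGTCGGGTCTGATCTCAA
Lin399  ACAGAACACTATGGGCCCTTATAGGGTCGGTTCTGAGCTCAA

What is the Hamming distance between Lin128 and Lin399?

3

Differing sites — 13:C/G; 31:G/T; 37:T/G.
That gives 3 mismatches out of 42 aligned sites, so the Hamming distance is 3.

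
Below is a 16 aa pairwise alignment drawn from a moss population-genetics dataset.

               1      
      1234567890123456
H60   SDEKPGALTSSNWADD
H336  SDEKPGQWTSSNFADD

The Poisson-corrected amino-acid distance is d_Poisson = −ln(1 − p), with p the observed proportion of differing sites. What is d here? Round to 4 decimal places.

The sequences differ at positions 7 (A/Q), 8 (L/W), 13 (W/F).
p = 3/16 = 0.187500.
d = −ln(1 − 0.187500) = −ln(0.812500) = 0.2076.

0.2076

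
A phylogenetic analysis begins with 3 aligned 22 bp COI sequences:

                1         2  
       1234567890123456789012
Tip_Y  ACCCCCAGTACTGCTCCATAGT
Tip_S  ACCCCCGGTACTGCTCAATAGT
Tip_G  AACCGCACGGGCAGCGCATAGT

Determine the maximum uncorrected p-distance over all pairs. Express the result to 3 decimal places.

Pairwise Hamming distances:
  Tip_Y vs Tip_S: 2
  Tip_Y vs Tip_G: 11
  Tip_S vs Tip_G: 13
The largest is 13 mismatches, between Tip_S and Tip_G; p = 13/22 = 0.591.

0.591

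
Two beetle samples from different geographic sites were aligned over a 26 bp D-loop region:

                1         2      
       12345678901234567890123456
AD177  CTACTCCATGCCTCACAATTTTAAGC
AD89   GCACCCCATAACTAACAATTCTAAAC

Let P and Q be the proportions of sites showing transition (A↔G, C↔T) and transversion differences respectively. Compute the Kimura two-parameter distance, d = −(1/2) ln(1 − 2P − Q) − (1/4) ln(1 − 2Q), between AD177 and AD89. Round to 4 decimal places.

Differing sites — 1:C/G (Tv); 2:T/C (Ti); 5:T/C (Ti); 10:G/A (Ti); 11:C/A (Tv); 14:C/A (Tv); 21:T/C (Ti); 25:G/A (Ti).
Of the 8 differences, 5 transitions and 3 transversions over 26 sites: P = 5/26 = 0.192308, Q = 3/26 = 0.115385.
d = −0.5·ln(0.499999) − 0.25·ln(0.769230) = −0.5·(-0.693149) − 0.25·(-0.262365) = 0.4122.

0.4122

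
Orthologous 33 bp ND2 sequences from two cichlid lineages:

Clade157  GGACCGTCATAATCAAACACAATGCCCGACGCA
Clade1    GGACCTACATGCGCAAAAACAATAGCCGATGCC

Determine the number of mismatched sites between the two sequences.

The sequences differ at positions 6 (G/T), 7 (T/A), 11 (A/G), 12 (A/C), 13 (T/G), 18 (C/A), 24 (G/A), 25 (C/G), 30 (C/T), 33 (A/C).
That gives 10 mismatches out of 33 aligned sites, so the Hamming distance is 10.

10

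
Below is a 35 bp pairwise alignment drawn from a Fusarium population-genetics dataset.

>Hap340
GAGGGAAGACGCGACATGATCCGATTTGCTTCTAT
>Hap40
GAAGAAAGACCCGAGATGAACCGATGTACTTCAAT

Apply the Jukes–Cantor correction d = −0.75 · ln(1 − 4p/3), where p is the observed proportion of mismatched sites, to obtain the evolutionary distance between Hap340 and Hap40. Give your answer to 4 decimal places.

Differing sites — 3:G/A; 5:G/A; 11:G/C; 15:C/G; 20:T/A; 26:T/G; 28:G/A; 33:T/A.
p = 8/35 = 0.228571.
d = −0.75 · ln(1 − (4/3)·0.228571) = −0.75 · ln(0.695239) = −0.75 · (-0.363500) = 0.2726.

0.2726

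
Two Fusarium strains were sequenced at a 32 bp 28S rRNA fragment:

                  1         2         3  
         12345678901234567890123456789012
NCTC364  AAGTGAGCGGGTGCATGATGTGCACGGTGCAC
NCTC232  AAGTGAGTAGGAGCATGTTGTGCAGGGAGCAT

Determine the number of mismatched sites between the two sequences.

Mismatches occur at site 8 (C/T), site 9 (G/A), site 12 (T/A), site 18 (A/T), site 25 (C/G), site 28 (T/A), site 32 (C/T).
That gives 7 mismatches out of 32 aligned sites, so the Hamming distance is 7.

7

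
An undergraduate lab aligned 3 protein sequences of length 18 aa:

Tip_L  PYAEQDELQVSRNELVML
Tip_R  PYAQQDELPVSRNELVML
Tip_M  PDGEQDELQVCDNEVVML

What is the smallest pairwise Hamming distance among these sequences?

2

Pairwise Hamming distances:
  Tip_L vs Tip_R: 2
  Tip_L vs Tip_M: 5
  Tip_R vs Tip_M: 7
The smallest is 2, between Tip_L and Tip_R.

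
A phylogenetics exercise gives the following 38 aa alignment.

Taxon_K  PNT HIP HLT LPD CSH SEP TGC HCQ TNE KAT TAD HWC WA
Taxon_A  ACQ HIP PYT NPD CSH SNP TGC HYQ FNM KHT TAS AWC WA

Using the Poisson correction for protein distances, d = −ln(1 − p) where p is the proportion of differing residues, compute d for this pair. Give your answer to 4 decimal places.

0.4187

Mismatches occur at site 1 (P→A), site 2 (N→C), site 3 (T→Q), site 7 (H→P), site 8 (L→Y), site 10 (L→N), site 17 (E→N), site 23 (C→Y), site 25 (T→F), site 27 (E→M), site 29 (A→H), site 33 (D→S), site 34 (H→A).
p = 13/38 = 0.342105.
d = −ln(1 − 0.342105) = −ln(0.657895) = 0.4187.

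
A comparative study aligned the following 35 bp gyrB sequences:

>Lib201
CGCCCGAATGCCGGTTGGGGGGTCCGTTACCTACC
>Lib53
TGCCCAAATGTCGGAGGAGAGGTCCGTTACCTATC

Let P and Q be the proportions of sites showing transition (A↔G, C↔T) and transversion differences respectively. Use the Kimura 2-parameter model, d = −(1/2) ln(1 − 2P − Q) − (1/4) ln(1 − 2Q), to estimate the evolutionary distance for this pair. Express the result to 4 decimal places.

Mismatches occur at site 1 (C/T, transition), site 6 (G/A, transition), site 11 (C/T, transition), site 15 (T/A, transversion), site 16 (T/G, transversion), site 18 (G/A, transition), site 20 (G/A, transition), site 34 (C/T, transition).
Of the 8 differences, 6 transitions and 2 transversions over 35 sites: P = 6/35 = 0.171429, Q = 2/35 = 0.057143.
d = −0.5·ln(0.599999) − 0.25·ln(0.885714) = −0.5·(-0.510827) − 0.25·(-0.121361) = 0.2858.

0.2858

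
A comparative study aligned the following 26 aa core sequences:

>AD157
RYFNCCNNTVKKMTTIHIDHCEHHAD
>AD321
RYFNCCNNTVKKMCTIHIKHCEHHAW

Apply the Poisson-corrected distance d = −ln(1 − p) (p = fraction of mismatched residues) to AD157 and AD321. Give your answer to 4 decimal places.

0.1226

The sequences differ at positions 14 (T/C), 19 (D/K), 26 (D/W).
p = 3/26 = 0.115385.
d = −ln(1 − 0.115385) = −ln(0.884615) = 0.1226.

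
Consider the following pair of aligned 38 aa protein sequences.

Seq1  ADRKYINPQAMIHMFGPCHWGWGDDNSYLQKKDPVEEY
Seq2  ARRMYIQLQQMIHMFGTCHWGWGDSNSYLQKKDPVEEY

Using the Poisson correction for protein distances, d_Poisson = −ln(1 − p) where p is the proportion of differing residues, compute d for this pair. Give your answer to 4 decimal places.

0.2036

The sequences differ at positions 2 (D/R), 4 (K/M), 7 (N/Q), 8 (P/L), 10 (A/Q), 17 (P/T), 25 (D/S).
p = 7/38 = 0.184211.
d = −ln(1 − 0.184211) = −ln(0.815789) = 0.2036.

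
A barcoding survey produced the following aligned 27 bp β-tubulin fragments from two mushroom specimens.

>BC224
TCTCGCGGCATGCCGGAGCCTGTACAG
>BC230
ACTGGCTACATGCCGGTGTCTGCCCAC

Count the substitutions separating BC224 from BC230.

The sequences differ at positions 1 (T/A), 4 (C/G), 7 (G/T), 8 (G/A), 17 (A/T), 19 (C/T), 23 (T/C), 24 (A/C), 27 (G/C).
That gives 9 mismatches out of 27 aligned sites, so the Hamming distance is 9.

9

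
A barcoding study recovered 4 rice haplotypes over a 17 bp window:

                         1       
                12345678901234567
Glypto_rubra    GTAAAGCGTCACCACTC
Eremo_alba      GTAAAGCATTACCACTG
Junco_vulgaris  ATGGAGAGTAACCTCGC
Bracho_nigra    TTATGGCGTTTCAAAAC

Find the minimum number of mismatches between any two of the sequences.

Pairwise Hamming distances:
  Glypto_rubra vs Eremo_alba: 3
  Glypto_rubra vs Junco_vulgaris: 7
  Glypto_rubra vs Bracho_nigra: 8
  Eremo_alba vs Junco_vulgaris: 9
  Eremo_alba vs Bracho_nigra: 9
  Junco_vulgaris vs Bracho_nigra: 11
The smallest is 3, between Glypto_rubra and Eremo_alba.

3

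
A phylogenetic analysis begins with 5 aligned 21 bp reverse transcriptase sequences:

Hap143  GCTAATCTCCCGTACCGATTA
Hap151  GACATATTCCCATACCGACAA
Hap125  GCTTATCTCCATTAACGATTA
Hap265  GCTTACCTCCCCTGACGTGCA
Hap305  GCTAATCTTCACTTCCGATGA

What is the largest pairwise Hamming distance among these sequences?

12

Pairwise Hamming distances:
  Hap143 vs Hap151: 8
  Hap143 vs Hap125: 4
  Hap143 vs Hap265: 8
  Hap143 vs Hap305: 5
  Hap151 vs Hap125: 11
  Hap151 vs Hap265: 12
  Hap151 vs Hap305: 11
  Hap125 vs Hap265: 7
  Hap125 vs Hap305: 6
  Hap265 vs Hap305: 9
The largest is 12, between Hap151 and Hap265.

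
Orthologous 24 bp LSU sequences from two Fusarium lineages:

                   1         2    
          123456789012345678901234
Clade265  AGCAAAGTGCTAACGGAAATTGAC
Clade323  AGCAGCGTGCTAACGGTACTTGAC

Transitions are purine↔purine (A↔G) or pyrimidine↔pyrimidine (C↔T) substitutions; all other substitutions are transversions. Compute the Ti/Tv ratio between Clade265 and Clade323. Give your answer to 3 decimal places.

0.333

Differing sites — 5:A/G (Ti); 6:A/C (Tv); 17:A/T (Tv); 19:A/C (Tv).
Of the 4 differences, 1 transition and 3 transversions, so Ti/Tv = 1/3 = 0.333.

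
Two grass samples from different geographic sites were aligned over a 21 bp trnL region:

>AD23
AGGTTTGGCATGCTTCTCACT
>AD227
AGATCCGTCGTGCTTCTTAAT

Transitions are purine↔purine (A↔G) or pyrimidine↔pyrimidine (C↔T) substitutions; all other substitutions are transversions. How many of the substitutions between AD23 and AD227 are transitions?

5

The sequences differ at positions 3 (G/A, transition), 5 (T/C, transition), 6 (T/C, transition), 8 (G/T, transversion), 10 (A/G, transition), 18 (C/T, transition), 20 (C/A, transversion).
Of the 7 differences, 5 transitions and 2 transversions, so the answer is 5.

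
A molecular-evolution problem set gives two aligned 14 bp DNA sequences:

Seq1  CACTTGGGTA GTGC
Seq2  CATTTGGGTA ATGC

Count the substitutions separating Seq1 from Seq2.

Differing sites — 3:C/T; 11:G/A.
That gives 2 mismatches out of 14 aligned sites, so the Hamming distance is 2.

2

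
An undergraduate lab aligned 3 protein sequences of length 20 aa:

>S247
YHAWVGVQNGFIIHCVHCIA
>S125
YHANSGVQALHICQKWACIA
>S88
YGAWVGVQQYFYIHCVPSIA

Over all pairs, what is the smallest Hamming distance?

Pairwise Hamming distances:
  S247 vs S125: 10
  S247 vs S88: 6
  S125 vs S88: 13
The smallest is 6, between S247 and S88.

6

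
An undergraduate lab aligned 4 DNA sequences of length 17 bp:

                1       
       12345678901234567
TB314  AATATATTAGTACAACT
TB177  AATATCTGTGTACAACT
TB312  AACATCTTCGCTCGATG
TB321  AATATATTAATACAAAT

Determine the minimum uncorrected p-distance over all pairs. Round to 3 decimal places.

0.118

Pairwise Hamming distances:
  TB314 vs TB177: 3
  TB314 vs TB312: 8
  TB314 vs TB321: 2
  TB177 vs TB312: 8
  TB177 vs TB321: 5
  TB312 vs TB321: 9
The smallest is 2 mismatches, between TB314 and TB321; p = 2/17 = 0.118.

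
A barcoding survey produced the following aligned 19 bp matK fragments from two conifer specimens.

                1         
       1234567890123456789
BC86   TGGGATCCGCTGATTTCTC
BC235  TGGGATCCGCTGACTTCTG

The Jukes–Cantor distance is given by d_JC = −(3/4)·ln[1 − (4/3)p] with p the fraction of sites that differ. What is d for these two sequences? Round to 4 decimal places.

0.1134

Mismatches occur at site 14 (T/C), site 19 (C/G).
p = 2/19 = 0.105263.
d = −0.75 · ln(1 − (4/3)·0.105263) = −0.75 · ln(0.859649) = −0.75 · (-0.151231) = 0.1134.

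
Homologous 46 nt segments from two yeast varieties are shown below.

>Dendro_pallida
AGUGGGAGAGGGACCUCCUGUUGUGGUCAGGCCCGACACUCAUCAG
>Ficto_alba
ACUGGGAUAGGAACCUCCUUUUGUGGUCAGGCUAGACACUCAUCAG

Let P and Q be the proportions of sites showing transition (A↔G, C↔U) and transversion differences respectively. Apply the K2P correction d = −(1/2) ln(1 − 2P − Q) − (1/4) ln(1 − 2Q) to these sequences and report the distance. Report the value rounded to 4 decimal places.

The sequences differ at positions 2 (G/C, transversion), 8 (G/U, transversion), 12 (G/A, transition), 20 (G/U, transversion), 33 (C/U, transition), 34 (C/A, transversion).
Of the 6 differences, 2 transitions and 4 transversions over 46 sites: P = 2/46 = 0.043478, Q = 4/46 = 0.086957.
d = −0.5·ln(0.826087) − 0.25·ln(0.826086) = −0.5·(-0.191055) − 0.25·(-0.191056) = 0.1433.

0.1433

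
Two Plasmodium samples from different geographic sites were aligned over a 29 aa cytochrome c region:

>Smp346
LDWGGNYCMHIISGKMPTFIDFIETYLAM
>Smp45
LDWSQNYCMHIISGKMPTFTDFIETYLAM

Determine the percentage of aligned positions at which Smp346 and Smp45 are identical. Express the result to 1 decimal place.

The sequences differ at positions 4 (G/S), 5 (G/Q), 20 (I/T).
26 of the 29 sites match, so the percent identity is 26/29 × 100 = 89.7%.

89.7%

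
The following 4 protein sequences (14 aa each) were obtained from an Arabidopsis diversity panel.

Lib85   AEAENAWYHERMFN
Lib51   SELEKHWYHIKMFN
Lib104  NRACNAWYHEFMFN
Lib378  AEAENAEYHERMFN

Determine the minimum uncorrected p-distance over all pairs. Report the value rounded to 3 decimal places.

0.071

Pairwise Hamming distances:
  Lib85 vs Lib51: 6
  Lib85 vs Lib104: 4
  Lib85 vs Lib378: 1
  Lib51 vs Lib104: 8
  Lib51 vs Lib378: 7
  Lib104 vs Lib378: 5
The smallest is 1 mismatch, between Lib85 and Lib378; p = 1/14 = 0.071.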